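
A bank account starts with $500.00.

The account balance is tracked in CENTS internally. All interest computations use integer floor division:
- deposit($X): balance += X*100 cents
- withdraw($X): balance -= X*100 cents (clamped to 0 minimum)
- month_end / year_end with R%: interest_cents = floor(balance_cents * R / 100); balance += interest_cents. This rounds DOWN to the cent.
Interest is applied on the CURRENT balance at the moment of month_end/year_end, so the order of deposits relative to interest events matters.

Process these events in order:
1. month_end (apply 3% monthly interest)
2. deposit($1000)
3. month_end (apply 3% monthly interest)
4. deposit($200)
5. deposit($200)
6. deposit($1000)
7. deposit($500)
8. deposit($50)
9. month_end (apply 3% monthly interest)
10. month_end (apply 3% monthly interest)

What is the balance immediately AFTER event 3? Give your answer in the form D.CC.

Answer: 1560.45

Derivation:
After 1 (month_end (apply 3% monthly interest)): balance=$515.00 total_interest=$15.00
After 2 (deposit($1000)): balance=$1515.00 total_interest=$15.00
After 3 (month_end (apply 3% monthly interest)): balance=$1560.45 total_interest=$60.45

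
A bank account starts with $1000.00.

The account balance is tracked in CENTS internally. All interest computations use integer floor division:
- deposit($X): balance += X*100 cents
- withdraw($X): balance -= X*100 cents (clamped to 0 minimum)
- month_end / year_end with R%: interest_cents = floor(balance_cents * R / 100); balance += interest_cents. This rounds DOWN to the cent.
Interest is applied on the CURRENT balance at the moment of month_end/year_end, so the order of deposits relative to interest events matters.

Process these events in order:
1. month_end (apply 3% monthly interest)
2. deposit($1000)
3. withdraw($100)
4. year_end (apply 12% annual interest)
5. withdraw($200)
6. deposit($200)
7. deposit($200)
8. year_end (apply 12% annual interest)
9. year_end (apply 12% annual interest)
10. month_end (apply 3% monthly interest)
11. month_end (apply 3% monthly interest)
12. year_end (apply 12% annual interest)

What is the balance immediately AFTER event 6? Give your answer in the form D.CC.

Answer: 2161.60

Derivation:
After 1 (month_end (apply 3% monthly interest)): balance=$1030.00 total_interest=$30.00
After 2 (deposit($1000)): balance=$2030.00 total_interest=$30.00
After 3 (withdraw($100)): balance=$1930.00 total_interest=$30.00
After 4 (year_end (apply 12% annual interest)): balance=$2161.60 total_interest=$261.60
After 5 (withdraw($200)): balance=$1961.60 total_interest=$261.60
After 6 (deposit($200)): balance=$2161.60 total_interest=$261.60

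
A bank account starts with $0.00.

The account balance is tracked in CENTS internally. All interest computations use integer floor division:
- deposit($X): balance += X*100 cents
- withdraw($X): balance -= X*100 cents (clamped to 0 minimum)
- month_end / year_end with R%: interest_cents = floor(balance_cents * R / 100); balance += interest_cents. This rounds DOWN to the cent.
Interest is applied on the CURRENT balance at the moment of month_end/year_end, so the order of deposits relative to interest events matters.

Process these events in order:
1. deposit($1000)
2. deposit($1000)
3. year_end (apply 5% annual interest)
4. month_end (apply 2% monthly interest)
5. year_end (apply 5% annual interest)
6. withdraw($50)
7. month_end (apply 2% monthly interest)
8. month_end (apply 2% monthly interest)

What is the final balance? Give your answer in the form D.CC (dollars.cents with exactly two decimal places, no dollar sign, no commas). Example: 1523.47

Answer: 2287.94

Derivation:
After 1 (deposit($1000)): balance=$1000.00 total_interest=$0.00
After 2 (deposit($1000)): balance=$2000.00 total_interest=$0.00
After 3 (year_end (apply 5% annual interest)): balance=$2100.00 total_interest=$100.00
After 4 (month_end (apply 2% monthly interest)): balance=$2142.00 total_interest=$142.00
After 5 (year_end (apply 5% annual interest)): balance=$2249.10 total_interest=$249.10
After 6 (withdraw($50)): balance=$2199.10 total_interest=$249.10
After 7 (month_end (apply 2% monthly interest)): balance=$2243.08 total_interest=$293.08
After 8 (month_end (apply 2% monthly interest)): balance=$2287.94 total_interest=$337.94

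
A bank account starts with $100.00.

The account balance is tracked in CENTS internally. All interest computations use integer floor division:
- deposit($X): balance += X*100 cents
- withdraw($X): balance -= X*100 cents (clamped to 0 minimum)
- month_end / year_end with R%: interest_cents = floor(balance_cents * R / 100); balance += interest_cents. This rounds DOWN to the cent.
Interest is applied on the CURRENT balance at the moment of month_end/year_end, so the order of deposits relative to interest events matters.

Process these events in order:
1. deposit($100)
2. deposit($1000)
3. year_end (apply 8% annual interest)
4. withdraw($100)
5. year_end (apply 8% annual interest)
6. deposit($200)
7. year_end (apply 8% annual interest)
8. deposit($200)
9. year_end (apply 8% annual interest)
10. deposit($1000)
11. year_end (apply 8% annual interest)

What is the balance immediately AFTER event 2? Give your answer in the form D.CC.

After 1 (deposit($100)): balance=$200.00 total_interest=$0.00
After 2 (deposit($1000)): balance=$1200.00 total_interest=$0.00

Answer: 1200.00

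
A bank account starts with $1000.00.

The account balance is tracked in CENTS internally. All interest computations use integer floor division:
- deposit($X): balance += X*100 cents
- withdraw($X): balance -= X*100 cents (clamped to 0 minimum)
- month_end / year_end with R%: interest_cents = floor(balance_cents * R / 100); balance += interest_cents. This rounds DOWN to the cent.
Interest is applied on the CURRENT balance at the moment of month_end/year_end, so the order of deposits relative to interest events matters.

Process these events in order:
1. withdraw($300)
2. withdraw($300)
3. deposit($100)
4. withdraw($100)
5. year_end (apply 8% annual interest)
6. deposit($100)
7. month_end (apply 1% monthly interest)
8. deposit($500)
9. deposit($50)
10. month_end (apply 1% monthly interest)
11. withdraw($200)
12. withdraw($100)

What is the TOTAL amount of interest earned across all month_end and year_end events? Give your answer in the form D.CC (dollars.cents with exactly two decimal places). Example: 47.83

Answer: 48.19

Derivation:
After 1 (withdraw($300)): balance=$700.00 total_interest=$0.00
After 2 (withdraw($300)): balance=$400.00 total_interest=$0.00
After 3 (deposit($100)): balance=$500.00 total_interest=$0.00
After 4 (withdraw($100)): balance=$400.00 total_interest=$0.00
After 5 (year_end (apply 8% annual interest)): balance=$432.00 total_interest=$32.00
After 6 (deposit($100)): balance=$532.00 total_interest=$32.00
After 7 (month_end (apply 1% monthly interest)): balance=$537.32 total_interest=$37.32
After 8 (deposit($500)): balance=$1037.32 total_interest=$37.32
After 9 (deposit($50)): balance=$1087.32 total_interest=$37.32
After 10 (month_end (apply 1% monthly interest)): balance=$1098.19 total_interest=$48.19
After 11 (withdraw($200)): balance=$898.19 total_interest=$48.19
After 12 (withdraw($100)): balance=$798.19 total_interest=$48.19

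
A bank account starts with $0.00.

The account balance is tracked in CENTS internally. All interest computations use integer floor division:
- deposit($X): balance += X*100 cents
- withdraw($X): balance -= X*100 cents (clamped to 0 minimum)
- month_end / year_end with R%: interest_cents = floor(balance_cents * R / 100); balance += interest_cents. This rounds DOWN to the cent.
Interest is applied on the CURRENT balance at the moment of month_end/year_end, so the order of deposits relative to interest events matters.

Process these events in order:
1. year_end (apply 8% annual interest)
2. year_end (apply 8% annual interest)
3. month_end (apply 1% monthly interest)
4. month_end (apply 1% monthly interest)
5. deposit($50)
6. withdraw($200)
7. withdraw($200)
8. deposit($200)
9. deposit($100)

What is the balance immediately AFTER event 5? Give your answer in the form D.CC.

Answer: 50.00

Derivation:
After 1 (year_end (apply 8% annual interest)): balance=$0.00 total_interest=$0.00
After 2 (year_end (apply 8% annual interest)): balance=$0.00 total_interest=$0.00
After 3 (month_end (apply 1% monthly interest)): balance=$0.00 total_interest=$0.00
After 4 (month_end (apply 1% monthly interest)): balance=$0.00 total_interest=$0.00
After 5 (deposit($50)): balance=$50.00 total_interest=$0.00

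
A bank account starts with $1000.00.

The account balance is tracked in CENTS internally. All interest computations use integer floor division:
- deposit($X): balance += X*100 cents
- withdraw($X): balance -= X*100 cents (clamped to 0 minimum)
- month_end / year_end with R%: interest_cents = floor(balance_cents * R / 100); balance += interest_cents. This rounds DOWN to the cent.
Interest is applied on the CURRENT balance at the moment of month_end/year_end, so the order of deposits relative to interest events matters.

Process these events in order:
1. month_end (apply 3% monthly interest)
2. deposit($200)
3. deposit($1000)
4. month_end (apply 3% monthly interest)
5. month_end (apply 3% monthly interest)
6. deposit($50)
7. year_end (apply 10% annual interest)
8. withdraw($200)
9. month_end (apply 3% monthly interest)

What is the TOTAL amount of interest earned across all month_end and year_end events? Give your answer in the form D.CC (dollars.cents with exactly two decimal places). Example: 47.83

After 1 (month_end (apply 3% monthly interest)): balance=$1030.00 total_interest=$30.00
After 2 (deposit($200)): balance=$1230.00 total_interest=$30.00
After 3 (deposit($1000)): balance=$2230.00 total_interest=$30.00
After 4 (month_end (apply 3% monthly interest)): balance=$2296.90 total_interest=$96.90
After 5 (month_end (apply 3% monthly interest)): balance=$2365.80 total_interest=$165.80
After 6 (deposit($50)): balance=$2415.80 total_interest=$165.80
After 7 (year_end (apply 10% annual interest)): balance=$2657.38 total_interest=$407.38
After 8 (withdraw($200)): balance=$2457.38 total_interest=$407.38
After 9 (month_end (apply 3% monthly interest)): balance=$2531.10 total_interest=$481.10

Answer: 481.10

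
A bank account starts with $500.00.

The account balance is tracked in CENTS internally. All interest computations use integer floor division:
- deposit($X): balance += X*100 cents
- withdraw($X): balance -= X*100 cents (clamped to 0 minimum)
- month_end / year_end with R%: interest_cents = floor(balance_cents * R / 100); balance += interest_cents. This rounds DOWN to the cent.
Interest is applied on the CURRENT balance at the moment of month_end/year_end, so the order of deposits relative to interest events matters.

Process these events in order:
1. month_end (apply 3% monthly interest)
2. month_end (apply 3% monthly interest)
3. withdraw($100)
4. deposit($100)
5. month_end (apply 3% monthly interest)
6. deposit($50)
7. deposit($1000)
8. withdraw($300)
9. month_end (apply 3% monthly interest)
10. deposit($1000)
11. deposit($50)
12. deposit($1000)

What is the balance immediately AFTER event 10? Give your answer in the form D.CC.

After 1 (month_end (apply 3% monthly interest)): balance=$515.00 total_interest=$15.00
After 2 (month_end (apply 3% monthly interest)): balance=$530.45 total_interest=$30.45
After 3 (withdraw($100)): balance=$430.45 total_interest=$30.45
After 4 (deposit($100)): balance=$530.45 total_interest=$30.45
After 5 (month_end (apply 3% monthly interest)): balance=$546.36 total_interest=$46.36
After 6 (deposit($50)): balance=$596.36 total_interest=$46.36
After 7 (deposit($1000)): balance=$1596.36 total_interest=$46.36
After 8 (withdraw($300)): balance=$1296.36 total_interest=$46.36
After 9 (month_end (apply 3% monthly interest)): balance=$1335.25 total_interest=$85.25
After 10 (deposit($1000)): balance=$2335.25 total_interest=$85.25

Answer: 2335.25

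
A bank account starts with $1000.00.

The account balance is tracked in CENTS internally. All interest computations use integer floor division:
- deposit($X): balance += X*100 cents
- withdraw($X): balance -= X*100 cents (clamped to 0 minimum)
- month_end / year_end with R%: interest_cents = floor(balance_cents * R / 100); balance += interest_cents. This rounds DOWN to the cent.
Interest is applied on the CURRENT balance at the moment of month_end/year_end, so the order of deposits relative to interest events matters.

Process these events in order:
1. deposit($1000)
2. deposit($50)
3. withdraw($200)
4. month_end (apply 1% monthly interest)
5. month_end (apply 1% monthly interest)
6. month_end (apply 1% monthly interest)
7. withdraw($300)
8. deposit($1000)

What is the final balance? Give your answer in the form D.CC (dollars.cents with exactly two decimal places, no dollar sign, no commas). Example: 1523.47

After 1 (deposit($1000)): balance=$2000.00 total_interest=$0.00
After 2 (deposit($50)): balance=$2050.00 total_interest=$0.00
After 3 (withdraw($200)): balance=$1850.00 total_interest=$0.00
After 4 (month_end (apply 1% monthly interest)): balance=$1868.50 total_interest=$18.50
After 5 (month_end (apply 1% monthly interest)): balance=$1887.18 total_interest=$37.18
After 6 (month_end (apply 1% monthly interest)): balance=$1906.05 total_interest=$56.05
After 7 (withdraw($300)): balance=$1606.05 total_interest=$56.05
After 8 (deposit($1000)): balance=$2606.05 total_interest=$56.05

Answer: 2606.05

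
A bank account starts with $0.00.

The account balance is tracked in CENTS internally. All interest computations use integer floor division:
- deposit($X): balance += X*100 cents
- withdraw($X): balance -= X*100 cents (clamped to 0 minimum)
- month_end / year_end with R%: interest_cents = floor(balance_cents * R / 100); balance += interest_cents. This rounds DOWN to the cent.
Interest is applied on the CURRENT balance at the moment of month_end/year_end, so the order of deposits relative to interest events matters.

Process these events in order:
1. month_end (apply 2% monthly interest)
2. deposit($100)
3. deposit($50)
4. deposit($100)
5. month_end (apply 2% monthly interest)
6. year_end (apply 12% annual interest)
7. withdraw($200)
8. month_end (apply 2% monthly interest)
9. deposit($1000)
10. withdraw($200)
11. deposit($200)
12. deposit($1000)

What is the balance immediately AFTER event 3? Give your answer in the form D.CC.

After 1 (month_end (apply 2% monthly interest)): balance=$0.00 total_interest=$0.00
After 2 (deposit($100)): balance=$100.00 total_interest=$0.00
After 3 (deposit($50)): balance=$150.00 total_interest=$0.00

Answer: 150.00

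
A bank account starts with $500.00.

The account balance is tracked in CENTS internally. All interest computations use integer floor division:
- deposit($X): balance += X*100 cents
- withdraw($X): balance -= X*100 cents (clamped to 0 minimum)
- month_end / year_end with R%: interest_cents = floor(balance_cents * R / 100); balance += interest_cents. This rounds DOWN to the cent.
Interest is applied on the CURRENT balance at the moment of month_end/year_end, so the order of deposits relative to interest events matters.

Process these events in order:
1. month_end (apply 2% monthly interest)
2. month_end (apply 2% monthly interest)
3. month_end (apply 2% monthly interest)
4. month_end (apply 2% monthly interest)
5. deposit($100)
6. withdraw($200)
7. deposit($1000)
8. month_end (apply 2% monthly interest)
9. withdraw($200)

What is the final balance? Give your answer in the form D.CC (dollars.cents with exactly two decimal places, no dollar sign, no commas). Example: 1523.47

Answer: 1270.03

Derivation:
After 1 (month_end (apply 2% monthly interest)): balance=$510.00 total_interest=$10.00
After 2 (month_end (apply 2% monthly interest)): balance=$520.20 total_interest=$20.20
After 3 (month_end (apply 2% monthly interest)): balance=$530.60 total_interest=$30.60
After 4 (month_end (apply 2% monthly interest)): balance=$541.21 total_interest=$41.21
After 5 (deposit($100)): balance=$641.21 total_interest=$41.21
After 6 (withdraw($200)): balance=$441.21 total_interest=$41.21
After 7 (deposit($1000)): balance=$1441.21 total_interest=$41.21
After 8 (month_end (apply 2% monthly interest)): balance=$1470.03 total_interest=$70.03
After 9 (withdraw($200)): balance=$1270.03 total_interest=$70.03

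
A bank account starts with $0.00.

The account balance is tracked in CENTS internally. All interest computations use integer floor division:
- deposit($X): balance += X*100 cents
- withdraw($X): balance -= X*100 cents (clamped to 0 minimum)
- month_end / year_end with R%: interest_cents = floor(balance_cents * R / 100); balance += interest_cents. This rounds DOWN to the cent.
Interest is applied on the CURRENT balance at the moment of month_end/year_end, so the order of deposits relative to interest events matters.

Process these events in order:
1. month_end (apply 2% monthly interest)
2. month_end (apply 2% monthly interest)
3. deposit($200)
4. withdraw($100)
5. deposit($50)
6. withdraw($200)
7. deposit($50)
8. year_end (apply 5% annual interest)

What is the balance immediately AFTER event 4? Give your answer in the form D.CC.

After 1 (month_end (apply 2% monthly interest)): balance=$0.00 total_interest=$0.00
After 2 (month_end (apply 2% monthly interest)): balance=$0.00 total_interest=$0.00
After 3 (deposit($200)): balance=$200.00 total_interest=$0.00
After 4 (withdraw($100)): balance=$100.00 total_interest=$0.00

Answer: 100.00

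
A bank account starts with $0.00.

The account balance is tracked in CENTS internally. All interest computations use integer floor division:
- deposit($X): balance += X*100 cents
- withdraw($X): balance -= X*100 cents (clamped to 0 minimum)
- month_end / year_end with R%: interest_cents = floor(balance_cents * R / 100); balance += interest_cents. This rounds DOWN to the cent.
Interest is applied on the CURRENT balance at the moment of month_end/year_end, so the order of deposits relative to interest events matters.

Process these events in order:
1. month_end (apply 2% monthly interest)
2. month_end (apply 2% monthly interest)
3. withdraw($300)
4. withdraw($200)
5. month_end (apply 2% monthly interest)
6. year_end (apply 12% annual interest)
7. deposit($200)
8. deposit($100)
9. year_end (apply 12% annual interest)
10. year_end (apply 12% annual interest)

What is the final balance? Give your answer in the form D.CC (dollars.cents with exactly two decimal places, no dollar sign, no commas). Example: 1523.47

Answer: 376.32

Derivation:
After 1 (month_end (apply 2% monthly interest)): balance=$0.00 total_interest=$0.00
After 2 (month_end (apply 2% monthly interest)): balance=$0.00 total_interest=$0.00
After 3 (withdraw($300)): balance=$0.00 total_interest=$0.00
After 4 (withdraw($200)): balance=$0.00 total_interest=$0.00
After 5 (month_end (apply 2% monthly interest)): balance=$0.00 total_interest=$0.00
After 6 (year_end (apply 12% annual interest)): balance=$0.00 total_interest=$0.00
After 7 (deposit($200)): balance=$200.00 total_interest=$0.00
After 8 (deposit($100)): balance=$300.00 total_interest=$0.00
After 9 (year_end (apply 12% annual interest)): balance=$336.00 total_interest=$36.00
After 10 (year_end (apply 12% annual interest)): balance=$376.32 total_interest=$76.32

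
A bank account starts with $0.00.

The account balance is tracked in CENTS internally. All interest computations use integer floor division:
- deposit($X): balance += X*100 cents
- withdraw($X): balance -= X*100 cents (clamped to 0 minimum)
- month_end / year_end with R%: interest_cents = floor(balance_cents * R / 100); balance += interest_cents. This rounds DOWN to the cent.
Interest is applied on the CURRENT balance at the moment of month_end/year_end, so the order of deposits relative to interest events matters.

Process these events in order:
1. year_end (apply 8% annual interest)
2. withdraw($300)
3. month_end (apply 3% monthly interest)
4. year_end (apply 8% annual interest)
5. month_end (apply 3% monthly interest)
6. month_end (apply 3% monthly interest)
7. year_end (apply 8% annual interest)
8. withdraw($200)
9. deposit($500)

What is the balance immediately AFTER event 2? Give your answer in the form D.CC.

Answer: 0.00

Derivation:
After 1 (year_end (apply 8% annual interest)): balance=$0.00 total_interest=$0.00
After 2 (withdraw($300)): balance=$0.00 total_interest=$0.00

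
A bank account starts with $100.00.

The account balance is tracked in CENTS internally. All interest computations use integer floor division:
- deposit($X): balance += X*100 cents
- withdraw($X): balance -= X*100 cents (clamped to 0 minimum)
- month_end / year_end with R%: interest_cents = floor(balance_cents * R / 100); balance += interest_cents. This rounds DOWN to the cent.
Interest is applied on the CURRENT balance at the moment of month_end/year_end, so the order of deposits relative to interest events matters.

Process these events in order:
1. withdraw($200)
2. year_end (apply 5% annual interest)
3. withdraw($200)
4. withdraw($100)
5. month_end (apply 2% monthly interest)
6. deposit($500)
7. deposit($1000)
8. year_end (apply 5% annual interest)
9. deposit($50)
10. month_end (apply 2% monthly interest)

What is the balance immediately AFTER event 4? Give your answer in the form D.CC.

After 1 (withdraw($200)): balance=$0.00 total_interest=$0.00
After 2 (year_end (apply 5% annual interest)): balance=$0.00 total_interest=$0.00
After 3 (withdraw($200)): balance=$0.00 total_interest=$0.00
After 4 (withdraw($100)): balance=$0.00 total_interest=$0.00

Answer: 0.00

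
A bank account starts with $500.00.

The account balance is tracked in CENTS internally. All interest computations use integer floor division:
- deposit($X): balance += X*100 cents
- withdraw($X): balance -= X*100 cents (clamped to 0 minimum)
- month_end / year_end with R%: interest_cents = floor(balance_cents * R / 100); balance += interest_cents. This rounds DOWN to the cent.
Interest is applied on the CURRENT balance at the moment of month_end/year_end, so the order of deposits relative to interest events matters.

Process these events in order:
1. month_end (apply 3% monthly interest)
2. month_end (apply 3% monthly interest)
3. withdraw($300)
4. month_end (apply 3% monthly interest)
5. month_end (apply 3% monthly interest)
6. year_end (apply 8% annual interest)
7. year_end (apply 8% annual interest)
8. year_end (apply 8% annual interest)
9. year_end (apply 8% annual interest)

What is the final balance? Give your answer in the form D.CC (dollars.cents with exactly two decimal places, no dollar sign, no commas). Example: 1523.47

After 1 (month_end (apply 3% monthly interest)): balance=$515.00 total_interest=$15.00
After 2 (month_end (apply 3% monthly interest)): balance=$530.45 total_interest=$30.45
After 3 (withdraw($300)): balance=$230.45 total_interest=$30.45
After 4 (month_end (apply 3% monthly interest)): balance=$237.36 total_interest=$37.36
After 5 (month_end (apply 3% monthly interest)): balance=$244.48 total_interest=$44.48
After 6 (year_end (apply 8% annual interest)): balance=$264.03 total_interest=$64.03
After 7 (year_end (apply 8% annual interest)): balance=$285.15 total_interest=$85.15
After 8 (year_end (apply 8% annual interest)): balance=$307.96 total_interest=$107.96
After 9 (year_end (apply 8% annual interest)): balance=$332.59 total_interest=$132.59

Answer: 332.59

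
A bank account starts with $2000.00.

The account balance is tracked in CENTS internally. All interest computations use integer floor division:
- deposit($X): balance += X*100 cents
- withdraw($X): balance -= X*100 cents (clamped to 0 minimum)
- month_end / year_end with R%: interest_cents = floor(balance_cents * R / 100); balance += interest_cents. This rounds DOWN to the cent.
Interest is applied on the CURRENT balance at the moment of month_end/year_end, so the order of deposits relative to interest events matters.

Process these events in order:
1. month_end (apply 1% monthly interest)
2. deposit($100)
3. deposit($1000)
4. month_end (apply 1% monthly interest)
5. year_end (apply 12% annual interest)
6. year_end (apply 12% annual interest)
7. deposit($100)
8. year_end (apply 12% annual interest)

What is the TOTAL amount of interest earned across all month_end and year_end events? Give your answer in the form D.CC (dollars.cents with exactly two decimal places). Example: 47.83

After 1 (month_end (apply 1% monthly interest)): balance=$2020.00 total_interest=$20.00
After 2 (deposit($100)): balance=$2120.00 total_interest=$20.00
After 3 (deposit($1000)): balance=$3120.00 total_interest=$20.00
After 4 (month_end (apply 1% monthly interest)): balance=$3151.20 total_interest=$51.20
After 5 (year_end (apply 12% annual interest)): balance=$3529.34 total_interest=$429.34
After 6 (year_end (apply 12% annual interest)): balance=$3952.86 total_interest=$852.86
After 7 (deposit($100)): balance=$4052.86 total_interest=$852.86
After 8 (year_end (apply 12% annual interest)): balance=$4539.20 total_interest=$1339.20

Answer: 1339.20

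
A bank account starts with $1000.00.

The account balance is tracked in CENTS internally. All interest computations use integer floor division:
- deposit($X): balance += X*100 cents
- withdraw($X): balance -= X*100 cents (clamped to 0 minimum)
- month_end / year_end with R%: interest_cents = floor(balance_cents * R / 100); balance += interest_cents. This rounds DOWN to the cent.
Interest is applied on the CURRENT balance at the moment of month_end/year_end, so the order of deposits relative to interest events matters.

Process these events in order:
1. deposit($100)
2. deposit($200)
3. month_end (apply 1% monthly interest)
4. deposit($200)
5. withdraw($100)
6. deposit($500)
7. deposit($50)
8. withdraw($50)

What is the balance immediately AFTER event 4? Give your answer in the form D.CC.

After 1 (deposit($100)): balance=$1100.00 total_interest=$0.00
After 2 (deposit($200)): balance=$1300.00 total_interest=$0.00
After 3 (month_end (apply 1% monthly interest)): balance=$1313.00 total_interest=$13.00
After 4 (deposit($200)): balance=$1513.00 total_interest=$13.00

Answer: 1513.00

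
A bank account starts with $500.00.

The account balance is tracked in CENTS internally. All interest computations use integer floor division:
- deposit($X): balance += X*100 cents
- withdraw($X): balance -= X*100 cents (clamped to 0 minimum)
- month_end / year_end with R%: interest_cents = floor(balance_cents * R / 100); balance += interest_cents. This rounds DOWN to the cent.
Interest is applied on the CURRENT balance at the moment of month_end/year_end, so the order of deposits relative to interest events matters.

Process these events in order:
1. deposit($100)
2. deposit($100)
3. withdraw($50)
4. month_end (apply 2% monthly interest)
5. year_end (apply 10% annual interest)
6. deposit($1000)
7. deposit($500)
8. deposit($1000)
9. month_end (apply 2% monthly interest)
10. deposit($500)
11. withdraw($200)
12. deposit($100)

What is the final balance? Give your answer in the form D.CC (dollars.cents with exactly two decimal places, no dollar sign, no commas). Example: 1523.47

Answer: 3693.88

Derivation:
After 1 (deposit($100)): balance=$600.00 total_interest=$0.00
After 2 (deposit($100)): balance=$700.00 total_interest=$0.00
After 3 (withdraw($50)): balance=$650.00 total_interest=$0.00
After 4 (month_end (apply 2% monthly interest)): balance=$663.00 total_interest=$13.00
After 5 (year_end (apply 10% annual interest)): balance=$729.30 total_interest=$79.30
After 6 (deposit($1000)): balance=$1729.30 total_interest=$79.30
After 7 (deposit($500)): balance=$2229.30 total_interest=$79.30
After 8 (deposit($1000)): balance=$3229.30 total_interest=$79.30
After 9 (month_end (apply 2% monthly interest)): balance=$3293.88 total_interest=$143.88
After 10 (deposit($500)): balance=$3793.88 total_interest=$143.88
After 11 (withdraw($200)): balance=$3593.88 total_interest=$143.88
After 12 (deposit($100)): balance=$3693.88 total_interest=$143.88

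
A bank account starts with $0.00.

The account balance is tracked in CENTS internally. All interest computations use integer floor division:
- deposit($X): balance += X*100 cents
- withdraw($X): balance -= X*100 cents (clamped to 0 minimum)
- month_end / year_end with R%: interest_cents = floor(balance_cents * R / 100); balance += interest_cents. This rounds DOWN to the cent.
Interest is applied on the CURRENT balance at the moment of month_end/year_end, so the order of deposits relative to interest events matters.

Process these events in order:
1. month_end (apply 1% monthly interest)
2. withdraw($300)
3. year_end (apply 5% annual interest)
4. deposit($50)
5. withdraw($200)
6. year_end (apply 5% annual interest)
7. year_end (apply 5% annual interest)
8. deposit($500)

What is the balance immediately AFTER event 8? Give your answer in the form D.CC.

After 1 (month_end (apply 1% monthly interest)): balance=$0.00 total_interest=$0.00
After 2 (withdraw($300)): balance=$0.00 total_interest=$0.00
After 3 (year_end (apply 5% annual interest)): balance=$0.00 total_interest=$0.00
After 4 (deposit($50)): balance=$50.00 total_interest=$0.00
After 5 (withdraw($200)): balance=$0.00 total_interest=$0.00
After 6 (year_end (apply 5% annual interest)): balance=$0.00 total_interest=$0.00
After 7 (year_end (apply 5% annual interest)): balance=$0.00 total_interest=$0.00
After 8 (deposit($500)): balance=$500.00 total_interest=$0.00

Answer: 500.00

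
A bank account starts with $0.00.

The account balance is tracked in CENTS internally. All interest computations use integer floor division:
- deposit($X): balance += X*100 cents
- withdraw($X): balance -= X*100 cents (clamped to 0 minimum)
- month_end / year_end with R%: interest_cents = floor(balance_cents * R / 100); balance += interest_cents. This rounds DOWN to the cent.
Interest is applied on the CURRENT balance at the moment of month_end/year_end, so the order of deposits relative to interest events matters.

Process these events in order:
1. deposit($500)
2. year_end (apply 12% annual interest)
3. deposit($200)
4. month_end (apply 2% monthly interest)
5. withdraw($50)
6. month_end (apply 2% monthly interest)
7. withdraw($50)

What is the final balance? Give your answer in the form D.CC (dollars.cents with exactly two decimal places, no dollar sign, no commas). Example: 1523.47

After 1 (deposit($500)): balance=$500.00 total_interest=$0.00
After 2 (year_end (apply 12% annual interest)): balance=$560.00 total_interest=$60.00
After 3 (deposit($200)): balance=$760.00 total_interest=$60.00
After 4 (month_end (apply 2% monthly interest)): balance=$775.20 total_interest=$75.20
After 5 (withdraw($50)): balance=$725.20 total_interest=$75.20
After 6 (month_end (apply 2% monthly interest)): balance=$739.70 total_interest=$89.70
After 7 (withdraw($50)): balance=$689.70 total_interest=$89.70

Answer: 689.70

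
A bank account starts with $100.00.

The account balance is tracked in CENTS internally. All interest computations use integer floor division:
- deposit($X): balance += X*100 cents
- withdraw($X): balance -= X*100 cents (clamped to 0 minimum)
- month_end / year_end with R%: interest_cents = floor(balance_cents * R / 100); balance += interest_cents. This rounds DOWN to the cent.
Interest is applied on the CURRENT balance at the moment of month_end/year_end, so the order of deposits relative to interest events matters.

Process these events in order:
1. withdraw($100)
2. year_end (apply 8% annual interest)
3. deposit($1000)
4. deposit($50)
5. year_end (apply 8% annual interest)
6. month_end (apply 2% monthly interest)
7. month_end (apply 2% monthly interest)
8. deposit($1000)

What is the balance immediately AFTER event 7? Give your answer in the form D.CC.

Answer: 1179.81

Derivation:
After 1 (withdraw($100)): balance=$0.00 total_interest=$0.00
After 2 (year_end (apply 8% annual interest)): balance=$0.00 total_interest=$0.00
After 3 (deposit($1000)): balance=$1000.00 total_interest=$0.00
After 4 (deposit($50)): balance=$1050.00 total_interest=$0.00
After 5 (year_end (apply 8% annual interest)): balance=$1134.00 total_interest=$84.00
After 6 (month_end (apply 2% monthly interest)): balance=$1156.68 total_interest=$106.68
After 7 (month_end (apply 2% monthly interest)): balance=$1179.81 total_interest=$129.81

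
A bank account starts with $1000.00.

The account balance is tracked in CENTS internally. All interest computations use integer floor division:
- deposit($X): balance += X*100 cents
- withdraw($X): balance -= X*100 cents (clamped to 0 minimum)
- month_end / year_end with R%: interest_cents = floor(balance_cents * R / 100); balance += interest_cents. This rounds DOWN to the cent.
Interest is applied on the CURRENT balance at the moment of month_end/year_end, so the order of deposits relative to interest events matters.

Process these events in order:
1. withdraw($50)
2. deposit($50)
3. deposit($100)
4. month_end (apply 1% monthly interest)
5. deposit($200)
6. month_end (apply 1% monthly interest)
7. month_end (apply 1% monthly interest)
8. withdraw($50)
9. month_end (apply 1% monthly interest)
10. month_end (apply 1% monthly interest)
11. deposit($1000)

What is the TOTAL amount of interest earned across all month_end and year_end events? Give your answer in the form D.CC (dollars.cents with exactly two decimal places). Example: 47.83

Answer: 63.22

Derivation:
After 1 (withdraw($50)): balance=$950.00 total_interest=$0.00
After 2 (deposit($50)): balance=$1000.00 total_interest=$0.00
After 3 (deposit($100)): balance=$1100.00 total_interest=$0.00
After 4 (month_end (apply 1% monthly interest)): balance=$1111.00 total_interest=$11.00
After 5 (deposit($200)): balance=$1311.00 total_interest=$11.00
After 6 (month_end (apply 1% monthly interest)): balance=$1324.11 total_interest=$24.11
After 7 (month_end (apply 1% monthly interest)): balance=$1337.35 total_interest=$37.35
After 8 (withdraw($50)): balance=$1287.35 total_interest=$37.35
After 9 (month_end (apply 1% monthly interest)): balance=$1300.22 total_interest=$50.22
After 10 (month_end (apply 1% monthly interest)): balance=$1313.22 total_interest=$63.22
After 11 (deposit($1000)): balance=$2313.22 total_interest=$63.22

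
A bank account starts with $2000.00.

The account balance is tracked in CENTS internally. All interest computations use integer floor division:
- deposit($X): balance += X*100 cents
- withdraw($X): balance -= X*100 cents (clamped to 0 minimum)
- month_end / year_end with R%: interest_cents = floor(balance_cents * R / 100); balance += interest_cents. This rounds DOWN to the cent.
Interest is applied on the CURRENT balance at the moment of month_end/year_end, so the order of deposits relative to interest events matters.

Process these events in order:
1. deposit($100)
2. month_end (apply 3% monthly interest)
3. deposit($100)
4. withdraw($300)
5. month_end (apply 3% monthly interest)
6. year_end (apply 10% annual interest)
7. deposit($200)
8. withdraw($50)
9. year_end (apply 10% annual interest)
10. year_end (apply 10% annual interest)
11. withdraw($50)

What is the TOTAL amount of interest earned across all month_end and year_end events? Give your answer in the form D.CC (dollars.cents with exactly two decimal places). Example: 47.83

After 1 (deposit($100)): balance=$2100.00 total_interest=$0.00
After 2 (month_end (apply 3% monthly interest)): balance=$2163.00 total_interest=$63.00
After 3 (deposit($100)): balance=$2263.00 total_interest=$63.00
After 4 (withdraw($300)): balance=$1963.00 total_interest=$63.00
After 5 (month_end (apply 3% monthly interest)): balance=$2021.89 total_interest=$121.89
After 6 (year_end (apply 10% annual interest)): balance=$2224.07 total_interest=$324.07
After 7 (deposit($200)): balance=$2424.07 total_interest=$324.07
After 8 (withdraw($50)): balance=$2374.07 total_interest=$324.07
After 9 (year_end (apply 10% annual interest)): balance=$2611.47 total_interest=$561.47
After 10 (year_end (apply 10% annual interest)): balance=$2872.61 total_interest=$822.61
After 11 (withdraw($50)): balance=$2822.61 total_interest=$822.61

Answer: 822.61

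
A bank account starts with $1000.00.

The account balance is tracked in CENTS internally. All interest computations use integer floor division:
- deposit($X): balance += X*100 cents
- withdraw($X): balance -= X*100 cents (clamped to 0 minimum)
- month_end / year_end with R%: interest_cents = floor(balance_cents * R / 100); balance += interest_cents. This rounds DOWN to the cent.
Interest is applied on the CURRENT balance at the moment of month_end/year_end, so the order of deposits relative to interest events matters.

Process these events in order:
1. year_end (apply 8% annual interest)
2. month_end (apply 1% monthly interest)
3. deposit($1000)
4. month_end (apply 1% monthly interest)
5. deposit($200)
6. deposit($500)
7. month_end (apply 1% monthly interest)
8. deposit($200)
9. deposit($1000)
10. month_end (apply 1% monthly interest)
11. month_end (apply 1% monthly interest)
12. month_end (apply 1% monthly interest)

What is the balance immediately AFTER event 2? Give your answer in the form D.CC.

After 1 (year_end (apply 8% annual interest)): balance=$1080.00 total_interest=$80.00
After 2 (month_end (apply 1% monthly interest)): balance=$1090.80 total_interest=$90.80

Answer: 1090.80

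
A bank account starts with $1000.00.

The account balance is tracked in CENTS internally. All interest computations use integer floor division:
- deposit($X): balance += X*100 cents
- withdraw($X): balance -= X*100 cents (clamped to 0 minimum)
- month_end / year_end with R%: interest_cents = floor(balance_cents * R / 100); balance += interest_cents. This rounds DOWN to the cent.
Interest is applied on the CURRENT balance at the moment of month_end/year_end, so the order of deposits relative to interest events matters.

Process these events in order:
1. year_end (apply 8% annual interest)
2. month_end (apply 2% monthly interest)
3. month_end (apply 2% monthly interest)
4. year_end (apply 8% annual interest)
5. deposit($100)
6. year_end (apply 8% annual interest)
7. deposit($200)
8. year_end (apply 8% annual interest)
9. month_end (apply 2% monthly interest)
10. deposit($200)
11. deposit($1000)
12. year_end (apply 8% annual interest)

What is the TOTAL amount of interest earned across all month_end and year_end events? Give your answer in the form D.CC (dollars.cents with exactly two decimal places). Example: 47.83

Answer: 721.68

Derivation:
After 1 (year_end (apply 8% annual interest)): balance=$1080.00 total_interest=$80.00
After 2 (month_end (apply 2% monthly interest)): balance=$1101.60 total_interest=$101.60
After 3 (month_end (apply 2% monthly interest)): balance=$1123.63 total_interest=$123.63
After 4 (year_end (apply 8% annual interest)): balance=$1213.52 total_interest=$213.52
After 5 (deposit($100)): balance=$1313.52 total_interest=$213.52
After 6 (year_end (apply 8% annual interest)): balance=$1418.60 total_interest=$318.60
After 7 (deposit($200)): balance=$1618.60 total_interest=$318.60
After 8 (year_end (apply 8% annual interest)): balance=$1748.08 total_interest=$448.08
After 9 (month_end (apply 2% monthly interest)): balance=$1783.04 total_interest=$483.04
After 10 (deposit($200)): balance=$1983.04 total_interest=$483.04
After 11 (deposit($1000)): balance=$2983.04 total_interest=$483.04
After 12 (year_end (apply 8% annual interest)): balance=$3221.68 total_interest=$721.68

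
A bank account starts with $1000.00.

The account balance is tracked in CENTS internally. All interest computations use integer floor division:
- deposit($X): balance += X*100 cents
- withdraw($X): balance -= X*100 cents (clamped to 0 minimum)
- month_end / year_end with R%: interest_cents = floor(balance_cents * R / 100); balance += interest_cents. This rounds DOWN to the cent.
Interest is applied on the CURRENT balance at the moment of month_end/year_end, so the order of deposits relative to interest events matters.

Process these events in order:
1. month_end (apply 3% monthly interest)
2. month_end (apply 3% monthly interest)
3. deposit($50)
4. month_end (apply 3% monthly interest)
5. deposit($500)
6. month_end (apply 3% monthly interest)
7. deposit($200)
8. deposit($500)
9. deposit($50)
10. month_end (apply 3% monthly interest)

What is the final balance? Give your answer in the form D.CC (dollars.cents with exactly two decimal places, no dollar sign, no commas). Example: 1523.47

Answer: 2516.84

Derivation:
After 1 (month_end (apply 3% monthly interest)): balance=$1030.00 total_interest=$30.00
After 2 (month_end (apply 3% monthly interest)): balance=$1060.90 total_interest=$60.90
After 3 (deposit($50)): balance=$1110.90 total_interest=$60.90
After 4 (month_end (apply 3% monthly interest)): balance=$1144.22 total_interest=$94.22
After 5 (deposit($500)): balance=$1644.22 total_interest=$94.22
After 6 (month_end (apply 3% monthly interest)): balance=$1693.54 total_interest=$143.54
After 7 (deposit($200)): balance=$1893.54 total_interest=$143.54
After 8 (deposit($500)): balance=$2393.54 total_interest=$143.54
After 9 (deposit($50)): balance=$2443.54 total_interest=$143.54
After 10 (month_end (apply 3% monthly interest)): balance=$2516.84 total_interest=$216.84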